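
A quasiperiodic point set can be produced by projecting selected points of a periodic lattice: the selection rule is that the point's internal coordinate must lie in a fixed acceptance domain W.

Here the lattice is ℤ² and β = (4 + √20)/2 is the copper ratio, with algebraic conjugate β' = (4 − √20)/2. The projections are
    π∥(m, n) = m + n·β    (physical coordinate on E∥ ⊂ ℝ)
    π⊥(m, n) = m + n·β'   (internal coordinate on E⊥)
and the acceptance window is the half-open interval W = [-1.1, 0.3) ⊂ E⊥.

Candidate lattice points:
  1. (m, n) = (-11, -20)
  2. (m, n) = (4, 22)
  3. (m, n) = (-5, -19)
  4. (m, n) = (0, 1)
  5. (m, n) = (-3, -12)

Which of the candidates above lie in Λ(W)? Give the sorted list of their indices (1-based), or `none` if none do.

Numerically β ≈ 4.23607 and β' = −1/β ≈ -0.23607.
#1 (-11,-20): internal coord -11 + (-20)·β' = -6.27864; -6.27864 ∉ [-1.1, 0.3) → out
#2 (4,22): internal coord 4 + (22)·β' = -1.19350; -1.19350 ∉ [-1.1, 0.3) → out
#3 (-5,-19): internal coord -5 + (-19)·β' = -0.51471; -0.51471 ∈ [-1.1, 0.3) → IN Λ
#4 (0,1): internal coord 0 + (1)·β' = -0.23607; -0.23607 ∈ [-1.1, 0.3) → IN Λ
#5 (-3,-12): internal coord -3 + (-12)·β' = -0.16718; -0.16718 ∈ [-1.1, 0.3) → IN Λ

3, 4, 5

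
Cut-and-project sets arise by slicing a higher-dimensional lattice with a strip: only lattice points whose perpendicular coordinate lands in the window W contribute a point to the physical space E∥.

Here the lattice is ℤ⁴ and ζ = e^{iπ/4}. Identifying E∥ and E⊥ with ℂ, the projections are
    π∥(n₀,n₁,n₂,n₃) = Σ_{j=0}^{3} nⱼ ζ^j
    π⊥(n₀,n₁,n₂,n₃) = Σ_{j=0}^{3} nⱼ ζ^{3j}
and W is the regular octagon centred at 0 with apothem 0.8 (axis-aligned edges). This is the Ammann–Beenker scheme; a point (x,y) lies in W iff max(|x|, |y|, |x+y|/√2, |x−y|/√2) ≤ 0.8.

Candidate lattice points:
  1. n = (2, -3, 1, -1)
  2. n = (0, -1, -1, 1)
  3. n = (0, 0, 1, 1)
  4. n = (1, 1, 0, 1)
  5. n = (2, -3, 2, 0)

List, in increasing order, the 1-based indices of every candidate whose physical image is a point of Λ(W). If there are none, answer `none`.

With ζ = e^{iπ/4} the internal vectors are ζ^0,ζ^3,ζ^6,ζ^9.
candidate 1: n = (2, -3, 1, -1) → π⊥ ≈ (+3.414214, -3.828427); max(|x|,|y|,|x±y|/√2) = 5.121320 > 0.8 ⇒ ∉ W
candidate 2: n = (0, -1, -1, 1) → π⊥ ≈ (+1.414214, +1.000000); max(|x|,|y|,|x±y|/√2) = 1.707107 > 0.8 ⇒ ∉ W
candidate 3: n = (0, 0, 1, 1) → π⊥ ≈ (+0.707107, -0.292893); max(|x|,|y|,|x±y|/√2) = 0.707107 ≤ 0.8 ⇒ ∈ W
candidate 4: n = (1, 1, 0, 1) → π⊥ ≈ (+1.000000, +1.414214); max(|x|,|y|,|x±y|/√2) = 1.707107 > 0.8 ⇒ ∉ W
candidate 5: n = (2, -3, 2, 0) → π⊥ ≈ (+4.121320, -4.121320); max(|x|,|y|,|x±y|/√2) = 5.828427 > 0.8 ⇒ ∉ W

3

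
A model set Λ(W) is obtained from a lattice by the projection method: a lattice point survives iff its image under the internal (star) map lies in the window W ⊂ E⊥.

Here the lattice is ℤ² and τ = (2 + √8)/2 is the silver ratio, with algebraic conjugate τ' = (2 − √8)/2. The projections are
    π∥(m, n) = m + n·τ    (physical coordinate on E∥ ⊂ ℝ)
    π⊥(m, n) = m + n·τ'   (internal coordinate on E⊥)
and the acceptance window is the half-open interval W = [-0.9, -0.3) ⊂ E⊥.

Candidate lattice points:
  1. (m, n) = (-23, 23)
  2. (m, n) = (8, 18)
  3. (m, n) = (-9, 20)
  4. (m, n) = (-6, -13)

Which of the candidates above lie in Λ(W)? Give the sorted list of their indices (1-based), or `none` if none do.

Numerically τ ≈ 2.4142 and τ' = −1/τ ≈ -0.4142.
[1] lift (-23,23): star map gives -32.5269; window check -0.9 ≤ -32.5269 < -0.3 is false → out
[2] lift (8,18): star map gives 0.5442; window check -0.9 ≤ 0.5442 < -0.3 is false → out
[3] lift (-9,20): star map gives -17.2843; window check -0.9 ≤ -17.2843 < -0.3 is false → out
[4] lift (-6,-13): star map gives -0.6152; window check -0.9 ≤ -0.6152 < -0.3 is true → IN Λ

4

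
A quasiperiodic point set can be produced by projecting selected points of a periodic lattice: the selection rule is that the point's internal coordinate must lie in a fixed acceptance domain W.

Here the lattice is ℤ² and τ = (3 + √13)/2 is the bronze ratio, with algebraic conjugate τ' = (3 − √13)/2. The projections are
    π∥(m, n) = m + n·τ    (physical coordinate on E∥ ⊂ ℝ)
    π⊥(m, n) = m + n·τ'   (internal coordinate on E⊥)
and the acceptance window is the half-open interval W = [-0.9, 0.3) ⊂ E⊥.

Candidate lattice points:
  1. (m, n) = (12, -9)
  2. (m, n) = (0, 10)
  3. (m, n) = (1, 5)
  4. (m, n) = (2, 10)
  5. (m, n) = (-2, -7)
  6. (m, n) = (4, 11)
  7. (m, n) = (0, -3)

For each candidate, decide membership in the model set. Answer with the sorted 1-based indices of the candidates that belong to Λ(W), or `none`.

3, 5

τ' = (3−√13)/2 ≈ -0.30278.
candidate 1: (m,n)=(12,-9) → π∥ = 12-9·τ ≈ -17.72498, π⊥ = 12-9·τ' ≈ 14.72498 ∉ [-0.9, 0.3) ⇒ out
candidate 2: (m,n)=(0,10) → π∥ = 0+10·τ ≈ 33.02776, π⊥ = 0+10·τ' ≈ -3.02776 ∉ [-0.9, 0.3) ⇒ out
candidate 3: (m,n)=(1,5) → π∥ = 1+5·τ ≈ 17.51388, π⊥ = 1+5·τ' ≈ -0.51388 ∈ [-0.9, 0.3) ⇒ IN Λ
candidate 4: (m,n)=(2,10) → π∥ = 2+10·τ ≈ 35.02776, π⊥ = 2+10·τ' ≈ -1.02776 ∉ [-0.9, 0.3) ⇒ out
candidate 5: (m,n)=(-2,-7) → π∥ = -2-7·τ ≈ -25.11943, π⊥ = -2-7·τ' ≈ 0.11943 ∈ [-0.9, 0.3) ⇒ IN Λ
candidate 6: (m,n)=(4,11) → π∥ = 4+11·τ ≈ 40.33053, π⊥ = 4+11·τ' ≈ 0.66947 ∉ [-0.9, 0.3) ⇒ out
candidate 7: (m,n)=(0,-3) → π∥ = 0-3·τ ≈ -9.90833, π⊥ = 0-3·τ' ≈ 0.90833 ∉ [-0.9, 0.3) ⇒ out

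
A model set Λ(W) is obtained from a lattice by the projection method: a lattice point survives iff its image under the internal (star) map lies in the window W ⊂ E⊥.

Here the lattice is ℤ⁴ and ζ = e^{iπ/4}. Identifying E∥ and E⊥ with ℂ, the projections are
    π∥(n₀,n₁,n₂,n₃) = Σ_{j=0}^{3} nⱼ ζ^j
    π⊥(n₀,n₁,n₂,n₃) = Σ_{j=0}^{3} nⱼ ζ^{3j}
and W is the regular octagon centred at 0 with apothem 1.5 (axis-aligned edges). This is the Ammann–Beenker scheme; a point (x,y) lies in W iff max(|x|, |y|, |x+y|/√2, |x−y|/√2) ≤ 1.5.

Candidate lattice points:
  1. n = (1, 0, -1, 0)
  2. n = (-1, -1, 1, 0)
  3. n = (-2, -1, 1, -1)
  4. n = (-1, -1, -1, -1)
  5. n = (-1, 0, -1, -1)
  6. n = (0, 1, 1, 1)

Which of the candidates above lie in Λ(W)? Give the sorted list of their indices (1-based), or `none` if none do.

With ζ = e^{iπ/4} the internal vectors are ζ^0,ζ^3,ζ^6,ζ^9.
candidate 1: n = (1, 0, -1, 0) → π⊥ ≈ (+1.00000, +1.00000); max(|x|,|y|,|x±y|/√2) = 1.41421 ≤ 1.5 ⇒ ∈ W
candidate 2: n = (-1, -1, 1, 0) → π⊥ ≈ (-0.29289, -1.70711); max(|x|,|y|,|x±y|/√2) = 1.70711 > 1.5 ⇒ ∉ W
candidate 3: n = (-2, -1, 1, -1) → π⊥ ≈ (-2.00000, -2.41421); max(|x|,|y|,|x±y|/√2) = 3.12132 > 1.5 ⇒ ∉ W
candidate 4: n = (-1, -1, -1, -1) → π⊥ ≈ (-1.00000, -0.41421); max(|x|,|y|,|x±y|/√2) = 1.00000 ≤ 1.5 ⇒ ∈ W
candidate 5: n = (-1, 0, -1, -1) → π⊥ ≈ (-1.70711, +0.29289); max(|x|,|y|,|x±y|/√2) = 1.70711 > 1.5 ⇒ ∉ W
candidate 6: n = (0, 1, 1, 1) → π⊥ ≈ (+0.00000, +0.41421); max(|x|,|y|,|x±y|/√2) = 0.41421 ≤ 1.5 ⇒ ∈ W

1, 4, 6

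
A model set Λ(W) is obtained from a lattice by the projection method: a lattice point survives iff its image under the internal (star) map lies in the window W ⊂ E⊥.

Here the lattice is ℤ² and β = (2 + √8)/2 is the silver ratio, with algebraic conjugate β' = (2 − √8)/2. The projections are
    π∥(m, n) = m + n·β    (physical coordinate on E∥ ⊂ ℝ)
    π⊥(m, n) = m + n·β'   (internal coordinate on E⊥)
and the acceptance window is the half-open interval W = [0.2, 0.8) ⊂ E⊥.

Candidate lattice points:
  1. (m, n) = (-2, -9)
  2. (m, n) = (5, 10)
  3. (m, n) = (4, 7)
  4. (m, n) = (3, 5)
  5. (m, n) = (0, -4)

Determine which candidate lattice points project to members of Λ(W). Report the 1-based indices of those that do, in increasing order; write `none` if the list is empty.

Numerically β ≈ 2.4142 and β' = −1/β ≈ -0.4142.
#1 (-2,-9): internal coord -2 + (-9)·β' = +1.7279; +1.7279 ∉ [0.2, 0.8) → out
#2 (5,10): internal coord 5 + (10)·β' = +0.8579; +0.8579 ∉ [0.2, 0.8) → out
#3 (4,7): internal coord 4 + (7)·β' = +1.1005; +1.1005 ∉ [0.2, 0.8) → out
#4 (3,5): internal coord 3 + (5)·β' = +0.9289; +0.9289 ∉ [0.2, 0.8) → out
#5 (0,-4): internal coord 0 + (-4)·β' = +1.6569; +1.6569 ∉ [0.2, 0.8) → out

none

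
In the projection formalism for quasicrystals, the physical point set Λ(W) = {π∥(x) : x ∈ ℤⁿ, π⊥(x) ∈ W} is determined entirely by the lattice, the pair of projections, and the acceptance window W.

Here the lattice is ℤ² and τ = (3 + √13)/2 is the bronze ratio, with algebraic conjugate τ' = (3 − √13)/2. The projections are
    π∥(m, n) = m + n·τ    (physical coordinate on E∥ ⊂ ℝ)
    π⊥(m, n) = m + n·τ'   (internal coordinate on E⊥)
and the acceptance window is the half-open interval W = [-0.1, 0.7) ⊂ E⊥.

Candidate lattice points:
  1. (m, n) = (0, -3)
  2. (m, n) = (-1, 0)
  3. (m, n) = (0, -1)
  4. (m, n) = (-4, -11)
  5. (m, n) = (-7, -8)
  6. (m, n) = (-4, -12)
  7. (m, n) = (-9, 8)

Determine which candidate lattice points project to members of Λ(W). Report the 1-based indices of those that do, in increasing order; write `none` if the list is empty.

τ' = (3−√13)/2 ≈ -0.302776.
[1] lift (0,-3): star map gives 0.908327; window check -0.1 ≤ 0.908327 < 0.7 is false → out
[2] lift (-1,0): star map gives -1.000000; window check -0.1 ≤ -1.000000 < 0.7 is false → out
[3] lift (0,-1): star map gives 0.302776; window check -0.1 ≤ 0.302776 < 0.7 is true → IN Λ
[4] lift (-4,-11): star map gives -0.669468; window check -0.1 ≤ -0.669468 < 0.7 is false → out
[5] lift (-7,-8): star map gives -4.577795; window check -0.1 ≤ -4.577795 < 0.7 is false → out
[6] lift (-4,-12): star map gives -0.366692; window check -0.1 ≤ -0.366692 < 0.7 is false → out
[7] lift (-9,8): star map gives -11.422205; window check -0.1 ≤ -11.422205 < 0.7 is false → out

3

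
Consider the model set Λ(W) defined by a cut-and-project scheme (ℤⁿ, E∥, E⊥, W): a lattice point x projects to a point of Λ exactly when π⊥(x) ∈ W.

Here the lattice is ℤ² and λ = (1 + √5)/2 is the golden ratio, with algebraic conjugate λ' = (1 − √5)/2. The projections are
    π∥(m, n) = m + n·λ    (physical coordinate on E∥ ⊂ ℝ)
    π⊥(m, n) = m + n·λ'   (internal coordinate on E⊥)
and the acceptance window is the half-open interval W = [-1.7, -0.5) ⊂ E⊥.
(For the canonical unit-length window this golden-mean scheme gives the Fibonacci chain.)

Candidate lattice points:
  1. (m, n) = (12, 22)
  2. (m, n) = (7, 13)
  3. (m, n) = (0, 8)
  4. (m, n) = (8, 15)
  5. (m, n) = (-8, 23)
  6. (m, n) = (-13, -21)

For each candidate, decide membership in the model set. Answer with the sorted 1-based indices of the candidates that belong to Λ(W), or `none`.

1, 2, 4

λ' = (1−√5)/2 ≈ -0.6180.
#1 (12,22): internal coord 12 + (22)·λ' = -1.5967; -1.5967 ∈ [-1.7, -0.5) → IN Λ
#2 (7,13): internal coord 7 + (13)·λ' = -1.0344; -1.0344 ∈ [-1.7, -0.5) → IN Λ
#3 (0,8): internal coord 0 + (8)·λ' = -4.9443; -4.9443 ∉ [-1.7, -0.5) → out
#4 (8,15): internal coord 8 + (15)·λ' = -1.2705; -1.2705 ∈ [-1.7, -0.5) → IN Λ
#5 (-8,23): internal coord -8 + (23)·λ' = -22.2148; -22.2148 ∉ [-1.7, -0.5) → out
#6 (-13,-21): internal coord -13 + (-21)·λ' = -0.0213; -0.0213 ∉ [-1.7, -0.5) → out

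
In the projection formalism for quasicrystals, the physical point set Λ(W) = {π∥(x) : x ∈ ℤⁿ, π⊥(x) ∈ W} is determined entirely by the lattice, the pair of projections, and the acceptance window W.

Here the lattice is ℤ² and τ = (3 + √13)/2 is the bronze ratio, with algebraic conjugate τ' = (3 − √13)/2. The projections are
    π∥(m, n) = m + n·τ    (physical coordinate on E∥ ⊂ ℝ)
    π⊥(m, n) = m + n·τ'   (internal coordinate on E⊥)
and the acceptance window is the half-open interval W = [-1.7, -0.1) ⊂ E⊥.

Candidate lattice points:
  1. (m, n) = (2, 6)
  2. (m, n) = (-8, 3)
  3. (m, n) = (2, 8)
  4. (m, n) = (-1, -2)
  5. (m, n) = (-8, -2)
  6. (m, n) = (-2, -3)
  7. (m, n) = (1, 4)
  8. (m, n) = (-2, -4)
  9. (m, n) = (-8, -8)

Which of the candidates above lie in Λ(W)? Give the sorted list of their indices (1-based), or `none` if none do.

Compute τ' = (3−√13)/2 = -0.30278, so π⊥(m,n) = m -0.30278·n.
candidate 1: (m,n)=(2,6) → π∥ = 2+6·τ ≈ 21.81665, π⊥ = 2+6·τ' ≈ 0.18335 ∉ [-1.7, -0.1) ⇒ out
candidate 2: (m,n)=(-8,3) → π∥ = -8+3·τ ≈ 1.90833, π⊥ = -8+3·τ' ≈ -8.90833 ∉ [-1.7, -0.1) ⇒ out
candidate 3: (m,n)=(2,8) → π∥ = 2+8·τ ≈ 28.42221, π⊥ = 2+8·τ' ≈ -0.42221 ∈ [-1.7, -0.1) ⇒ IN Λ
candidate 4: (m,n)=(-1,-2) → π∥ = -1-2·τ ≈ -7.60555, π⊥ = -1-2·τ' ≈ -0.39445 ∈ [-1.7, -0.1) ⇒ IN Λ
candidate 5: (m,n)=(-8,-2) → π∥ = -8-2·τ ≈ -14.60555, π⊥ = -8-2·τ' ≈ -7.39445 ∉ [-1.7, -0.1) ⇒ out
candidate 6: (m,n)=(-2,-3) → π∥ = -2-3·τ ≈ -11.90833, π⊥ = -2-3·τ' ≈ -1.09167 ∈ [-1.7, -0.1) ⇒ IN Λ
candidate 7: (m,n)=(1,4) → π∥ = 1+4·τ ≈ 14.21110, π⊥ = 1+4·τ' ≈ -0.21110 ∈ [-1.7, -0.1) ⇒ IN Λ
candidate 8: (m,n)=(-2,-4) → π∥ = -2-4·τ ≈ -15.21110, π⊥ = -2-4·τ' ≈ -0.78890 ∈ [-1.7, -0.1) ⇒ IN Λ
candidate 9: (m,n)=(-8,-8) → π∥ = -8-8·τ ≈ -34.42221, π⊥ = -8-8·τ' ≈ -5.57779 ∉ [-1.7, -0.1) ⇒ out

3, 4, 6, 7, 8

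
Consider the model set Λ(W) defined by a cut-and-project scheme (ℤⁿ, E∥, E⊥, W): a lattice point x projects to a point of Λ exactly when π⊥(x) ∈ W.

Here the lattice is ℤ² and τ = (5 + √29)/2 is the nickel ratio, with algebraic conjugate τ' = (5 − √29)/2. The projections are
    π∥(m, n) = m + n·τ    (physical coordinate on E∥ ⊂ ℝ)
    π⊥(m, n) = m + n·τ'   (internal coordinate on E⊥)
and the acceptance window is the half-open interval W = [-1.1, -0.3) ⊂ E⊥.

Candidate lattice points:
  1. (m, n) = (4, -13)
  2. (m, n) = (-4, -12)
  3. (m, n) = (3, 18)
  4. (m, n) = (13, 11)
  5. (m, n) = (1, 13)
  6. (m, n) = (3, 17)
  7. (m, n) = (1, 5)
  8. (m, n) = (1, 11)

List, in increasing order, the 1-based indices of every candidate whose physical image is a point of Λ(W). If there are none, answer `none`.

3

Compute τ' = (5−√29)/2 = -0.19258, so π⊥(m,n) = m -0.19258·n.
#1 (4,-13): internal coord 4 + (-13)·τ' = +6.50357; +6.50357 ∉ [-1.1, -0.3) → out
#2 (-4,-12): internal coord -4 + (-12)·τ' = -1.68901; -1.68901 ∉ [-1.1, -0.3) → out
#3 (3,18): internal coord 3 + (18)·τ' = -0.46648; -0.46648 ∈ [-1.1, -0.3) → IN Λ
#4 (13,11): internal coord 13 + (11)·τ' = +10.88159; +10.88159 ∉ [-1.1, -0.3) → out
#5 (1,13): internal coord 1 + (13)·τ' = -1.50357; -1.50357 ∉ [-1.1, -0.3) → out
#6 (3,17): internal coord 3 + (17)·τ' = -0.27390; -0.27390 ∉ [-1.1, -0.3) → out
#7 (1,5): internal coord 1 + (5)·τ' = +0.03709; +0.03709 ∉ [-1.1, -0.3) → out
#8 (1,11): internal coord 1 + (11)·τ' = -1.11841; -1.11841 ∉ [-1.1, -0.3) → out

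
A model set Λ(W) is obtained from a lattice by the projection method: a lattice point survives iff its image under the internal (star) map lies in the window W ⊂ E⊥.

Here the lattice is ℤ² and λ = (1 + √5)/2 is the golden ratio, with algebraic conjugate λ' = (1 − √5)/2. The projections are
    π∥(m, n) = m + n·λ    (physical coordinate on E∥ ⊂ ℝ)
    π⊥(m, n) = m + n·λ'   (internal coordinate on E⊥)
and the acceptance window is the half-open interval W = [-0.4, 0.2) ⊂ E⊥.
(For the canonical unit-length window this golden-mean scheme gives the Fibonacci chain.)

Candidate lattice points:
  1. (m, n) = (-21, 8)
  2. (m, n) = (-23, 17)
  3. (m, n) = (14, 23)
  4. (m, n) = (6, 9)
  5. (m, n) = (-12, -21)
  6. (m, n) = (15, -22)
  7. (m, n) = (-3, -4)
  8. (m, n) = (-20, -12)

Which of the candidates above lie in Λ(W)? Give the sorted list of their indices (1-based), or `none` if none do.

3

λ' = (1−√5)/2 ≈ -0.61803.
#1 (-21,8): internal coord -21 + (8)·λ' = -25.94427; -25.94427 ∉ [-0.4, 0.2) → out
#2 (-23,17): internal coord -23 + (17)·λ' = -33.50658; -33.50658 ∉ [-0.4, 0.2) → out
#3 (14,23): internal coord 14 + (23)·λ' = -0.21478; -0.21478 ∈ [-0.4, 0.2) → IN Λ
#4 (6,9): internal coord 6 + (9)·λ' = +0.43769; +0.43769 ∉ [-0.4, 0.2) → out
#5 (-12,-21): internal coord -12 + (-21)·λ' = +0.97871; +0.97871 ∉ [-0.4, 0.2) → out
#6 (15,-22): internal coord 15 + (-22)·λ' = +28.59675; +28.59675 ∉ [-0.4, 0.2) → out
#7 (-3,-4): internal coord -3 + (-4)·λ' = -0.52786; -0.52786 ∉ [-0.4, 0.2) → out
#8 (-20,-12): internal coord -20 + (-12)·λ' = -12.58359; -12.58359 ∉ [-0.4, 0.2) → out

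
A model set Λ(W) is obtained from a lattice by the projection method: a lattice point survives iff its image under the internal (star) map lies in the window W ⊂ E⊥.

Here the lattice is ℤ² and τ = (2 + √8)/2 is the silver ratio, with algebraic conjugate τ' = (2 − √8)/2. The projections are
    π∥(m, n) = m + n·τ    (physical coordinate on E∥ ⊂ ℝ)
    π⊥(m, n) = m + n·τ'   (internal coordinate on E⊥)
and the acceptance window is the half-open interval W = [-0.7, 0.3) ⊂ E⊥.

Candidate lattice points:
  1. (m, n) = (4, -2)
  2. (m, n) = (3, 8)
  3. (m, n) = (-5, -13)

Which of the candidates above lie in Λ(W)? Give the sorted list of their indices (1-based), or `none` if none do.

Numerically τ ≈ 2.414214 and τ' = −1/τ ≈ -0.414214.
candidate 1: (m,n)=(4,-2) → π∥ = 4-2·τ ≈ -0.828427, π⊥ = 4-2·τ' ≈ 4.828427 ∉ [-0.7, 0.3) ⇒ out
candidate 2: (m,n)=(3,8) → π∥ = 3+8·τ ≈ 22.313708, π⊥ = 3+8·τ' ≈ -0.313708 ∈ [-0.7, 0.3) ⇒ IN Λ
candidate 3: (m,n)=(-5,-13) → π∥ = -5-13·τ ≈ -36.384776, π⊥ = -5-13·τ' ≈ 0.384776 ∉ [-0.7, 0.3) ⇒ out

2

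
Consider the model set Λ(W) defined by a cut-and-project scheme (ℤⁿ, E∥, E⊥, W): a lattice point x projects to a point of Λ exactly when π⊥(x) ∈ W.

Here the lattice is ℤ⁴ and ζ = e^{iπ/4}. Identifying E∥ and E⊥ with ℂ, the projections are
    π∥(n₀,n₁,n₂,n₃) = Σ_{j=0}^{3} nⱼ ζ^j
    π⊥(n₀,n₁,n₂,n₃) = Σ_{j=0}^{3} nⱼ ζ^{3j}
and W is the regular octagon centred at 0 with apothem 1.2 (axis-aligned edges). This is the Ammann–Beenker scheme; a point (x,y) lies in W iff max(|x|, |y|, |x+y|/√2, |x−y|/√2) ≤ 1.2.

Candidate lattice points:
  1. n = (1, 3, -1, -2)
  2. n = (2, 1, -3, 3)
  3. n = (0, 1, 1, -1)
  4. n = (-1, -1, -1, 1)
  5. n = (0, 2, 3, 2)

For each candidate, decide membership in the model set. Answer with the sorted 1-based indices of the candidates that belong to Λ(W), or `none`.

4, 5

Internal map: ζ^{3j} for j=0..3 gives (1,0), (−√2/2,√2/2), (0,−1), (√2/2,√2/2).
#1 (1, 3, -1, -2): internal (-2.53553, 1.70711); octagon support 3.00000 vs apothem 1.2 → ∉ W
#2 (2, 1, -3, 3): internal (3.41421, 5.82843); octagon support 6.53553 vs apothem 1.2 → ∉ W
#3 (0, 1, 1, -1): internal (-1.41421, -1.00000); octagon support 1.70711 vs apothem 1.2 → ∉ W
#4 (-1, -1, -1, 1): internal (0.41421, 1.00000); octagon support 1.00000 vs apothem 1.2 → ∈ W
#5 (0, 2, 3, 2): internal (0.00000, -0.17157); octagon support 0.17157 vs apothem 1.2 → ∈ W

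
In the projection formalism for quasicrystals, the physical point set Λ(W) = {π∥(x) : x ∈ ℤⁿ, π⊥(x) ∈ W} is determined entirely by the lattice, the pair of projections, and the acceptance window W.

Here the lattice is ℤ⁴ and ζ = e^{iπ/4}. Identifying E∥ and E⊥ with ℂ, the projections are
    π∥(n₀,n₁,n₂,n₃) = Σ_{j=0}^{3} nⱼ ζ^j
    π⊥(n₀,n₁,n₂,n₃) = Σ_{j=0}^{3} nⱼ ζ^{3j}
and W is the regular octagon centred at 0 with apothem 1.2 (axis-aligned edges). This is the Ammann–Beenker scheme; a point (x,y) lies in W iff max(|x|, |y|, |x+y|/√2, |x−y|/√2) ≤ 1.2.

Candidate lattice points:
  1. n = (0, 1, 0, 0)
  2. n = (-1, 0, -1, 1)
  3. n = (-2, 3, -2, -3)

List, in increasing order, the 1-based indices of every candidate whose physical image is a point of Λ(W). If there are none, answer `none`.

1

Internal map: ζ^{3j} for j=0..3 gives (1,0), (−√2/2,√2/2), (0,−1), (√2/2,√2/2).
candidate 1: n = (0, 1, 0, 0) → π⊥ ≈ (-0.7071, +0.7071); max(|x|,|y|,|x±y|/√2) = 1.0000 ≤ 1.2 ⇒ ∈ W
candidate 2: n = (-1, 0, -1, 1) → π⊥ ≈ (-0.2929, +1.7071); max(|x|,|y|,|x±y|/√2) = 1.7071 > 1.2 ⇒ ∉ W
candidate 3: n = (-2, 3, -2, -3) → π⊥ ≈ (-6.2426, +2.0000); max(|x|,|y|,|x±y|/√2) = 6.2426 > 1.2 ⇒ ∉ W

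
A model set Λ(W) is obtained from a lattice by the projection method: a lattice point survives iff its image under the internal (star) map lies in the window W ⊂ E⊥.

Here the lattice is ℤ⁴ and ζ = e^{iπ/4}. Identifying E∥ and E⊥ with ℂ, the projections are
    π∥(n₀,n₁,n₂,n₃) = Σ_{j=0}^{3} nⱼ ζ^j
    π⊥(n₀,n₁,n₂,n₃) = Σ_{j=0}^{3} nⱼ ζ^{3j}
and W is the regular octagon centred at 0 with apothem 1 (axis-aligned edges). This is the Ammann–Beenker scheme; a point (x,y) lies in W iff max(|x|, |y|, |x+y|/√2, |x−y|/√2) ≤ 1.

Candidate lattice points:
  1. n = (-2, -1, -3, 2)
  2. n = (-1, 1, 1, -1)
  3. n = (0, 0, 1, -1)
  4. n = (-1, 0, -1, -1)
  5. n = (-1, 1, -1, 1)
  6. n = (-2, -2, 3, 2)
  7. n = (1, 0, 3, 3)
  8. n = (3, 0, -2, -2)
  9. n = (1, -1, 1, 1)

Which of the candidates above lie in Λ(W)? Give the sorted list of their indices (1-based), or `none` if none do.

none

Internal map: ζ^{3j} for j=0..3 gives (1,0), (−√2/2,√2/2), (0,−1), (√2/2,√2/2).
#1 (-2, -1, -3, 2): internal (0.12132, 3.70711); octagon support 3.70711 vs apothem 1 → ∉ W
#2 (-1, 1, 1, -1): internal (-2.41421, -1.00000); octagon support 2.41421 vs apothem 1 → ∉ W
#3 (0, 0, 1, -1): internal (-0.70711, -1.70711); octagon support 1.70711 vs apothem 1 → ∉ W
#4 (-1, 0, -1, -1): internal (-1.70711, 0.29289); octagon support 1.70711 vs apothem 1 → ∉ W
#5 (-1, 1, -1, 1): internal (-1.00000, 2.41421); octagon support 2.41421 vs apothem 1 → ∉ W
#6 (-2, -2, 3, 2): internal (0.82843, -3.00000); octagon support 3.00000 vs apothem 1 → ∉ W
#7 (1, 0, 3, 3): internal (3.12132, -0.87868); octagon support 3.12132 vs apothem 1 → ∉ W
#8 (3, 0, -2, -2): internal (1.58579, 0.58579); octagon support 1.58579 vs apothem 1 → ∉ W
#9 (1, -1, 1, 1): internal (2.41421, -1.00000); octagon support 2.41421 vs apothem 1 → ∉ W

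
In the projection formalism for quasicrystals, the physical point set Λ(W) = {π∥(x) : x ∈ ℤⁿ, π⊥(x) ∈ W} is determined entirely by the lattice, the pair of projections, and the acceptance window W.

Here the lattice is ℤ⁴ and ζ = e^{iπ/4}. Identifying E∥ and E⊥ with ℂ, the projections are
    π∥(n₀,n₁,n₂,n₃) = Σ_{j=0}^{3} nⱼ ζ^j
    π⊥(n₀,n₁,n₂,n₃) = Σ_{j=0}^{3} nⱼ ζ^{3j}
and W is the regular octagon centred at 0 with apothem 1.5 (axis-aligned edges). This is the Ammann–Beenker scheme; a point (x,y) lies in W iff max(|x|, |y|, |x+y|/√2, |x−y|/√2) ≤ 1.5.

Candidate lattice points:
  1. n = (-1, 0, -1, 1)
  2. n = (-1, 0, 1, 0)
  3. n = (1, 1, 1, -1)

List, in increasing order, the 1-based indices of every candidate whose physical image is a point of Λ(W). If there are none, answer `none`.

π⊥(n) = n₀ + n₁ζ³ + n₂ζ⁶ + n₃ζ⁹ where ζ = e^{iπ/4}.
#1 (-1, 0, -1, 1): internal (-0.29289, 1.70711); octagon support 1.70711 vs apothem 1.5 → ∉ W
#2 (-1, 0, 1, 0): internal (-1.00000, -1.00000); octagon support 1.41421 vs apothem 1.5 → ∈ W
#3 (1, 1, 1, -1): internal (-0.41421, -1.00000); octagon support 1.00000 vs apothem 1.5 → ∈ W

2, 3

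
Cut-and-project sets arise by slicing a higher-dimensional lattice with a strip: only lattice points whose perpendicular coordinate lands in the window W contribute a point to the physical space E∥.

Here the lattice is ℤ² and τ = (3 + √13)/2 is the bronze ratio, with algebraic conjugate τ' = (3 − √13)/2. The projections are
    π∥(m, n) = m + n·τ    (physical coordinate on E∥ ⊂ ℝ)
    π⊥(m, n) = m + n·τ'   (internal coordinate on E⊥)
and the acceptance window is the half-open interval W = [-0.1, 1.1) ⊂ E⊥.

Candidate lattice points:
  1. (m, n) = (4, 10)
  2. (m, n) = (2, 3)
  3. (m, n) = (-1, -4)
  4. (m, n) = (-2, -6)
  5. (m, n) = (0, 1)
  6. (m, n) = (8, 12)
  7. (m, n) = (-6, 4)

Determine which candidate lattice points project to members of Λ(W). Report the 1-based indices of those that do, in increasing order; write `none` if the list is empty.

1, 2, 3

Compute τ' = (3−√13)/2 = -0.30278, so π⊥(m,n) = m -0.30278·n.
[1] lift (4,10): star map gives 0.97224; window check -0.1 ≤ 0.97224 < 1.1 is true → IN Λ
[2] lift (2,3): star map gives 1.09167; window check -0.1 ≤ 1.09167 < 1.1 is true → IN Λ
[3] lift (-1,-4): star map gives 0.21110; window check -0.1 ≤ 0.21110 < 1.1 is true → IN Λ
[4] lift (-2,-6): star map gives -0.18335; window check -0.1 ≤ -0.18335 < 1.1 is false → out
[5] lift (0,1): star map gives -0.30278; window check -0.1 ≤ -0.30278 < 1.1 is false → out
[6] lift (8,12): star map gives 4.36669; window check -0.1 ≤ 4.36669 < 1.1 is false → out
[7] lift (-6,4): star map gives -7.21110; window check -0.1 ≤ -7.21110 < 1.1 is false → out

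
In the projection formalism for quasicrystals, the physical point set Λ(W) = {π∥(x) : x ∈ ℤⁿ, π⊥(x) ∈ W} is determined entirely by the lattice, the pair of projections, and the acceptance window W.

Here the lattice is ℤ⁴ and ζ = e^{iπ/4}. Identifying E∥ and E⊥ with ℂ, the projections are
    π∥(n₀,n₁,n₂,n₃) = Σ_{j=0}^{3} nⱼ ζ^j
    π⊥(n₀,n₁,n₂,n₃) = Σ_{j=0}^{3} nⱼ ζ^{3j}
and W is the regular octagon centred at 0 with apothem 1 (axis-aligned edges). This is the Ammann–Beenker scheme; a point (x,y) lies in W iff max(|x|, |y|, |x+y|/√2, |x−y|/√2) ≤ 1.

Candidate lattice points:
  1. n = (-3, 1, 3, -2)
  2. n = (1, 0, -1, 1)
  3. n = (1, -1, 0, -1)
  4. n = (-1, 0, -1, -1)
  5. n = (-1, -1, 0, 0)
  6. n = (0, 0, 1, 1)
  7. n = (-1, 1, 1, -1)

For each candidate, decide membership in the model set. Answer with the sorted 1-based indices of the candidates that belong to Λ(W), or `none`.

Internal map: ζ^{3j} for j=0..3 gives (1,0), (−√2/2,√2/2), (0,−1), (√2/2,√2/2).
candidate 1: n = (-3, 1, 3, -2) → π⊥ ≈ (-5.12132, -3.70711); max(|x|,|y|,|x±y|/√2) = 6.24264 > 1 ⇒ ∉ W
candidate 2: n = (1, 0, -1, 1) → π⊥ ≈ (+1.70711, +1.70711); max(|x|,|y|,|x±y|/√2) = 2.41421 > 1 ⇒ ∉ W
candidate 3: n = (1, -1, 0, -1) → π⊥ ≈ (+1.00000, -1.41421); max(|x|,|y|,|x±y|/√2) = 1.70711 > 1 ⇒ ∉ W
candidate 4: n = (-1, 0, -1, -1) → π⊥ ≈ (-1.70711, +0.29289); max(|x|,|y|,|x±y|/√2) = 1.70711 > 1 ⇒ ∉ W
candidate 5: n = (-1, -1, 0, 0) → π⊥ ≈ (-0.29289, -0.70711); max(|x|,|y|,|x±y|/√2) = 0.70711 ≤ 1 ⇒ ∈ W
candidate 6: n = (0, 0, 1, 1) → π⊥ ≈ (+0.70711, -0.29289); max(|x|,|y|,|x±y|/√2) = 0.70711 ≤ 1 ⇒ ∈ W
candidate 7: n = (-1, 1, 1, -1) → π⊥ ≈ (-2.41421, -1.00000); max(|x|,|y|,|x±y|/√2) = 2.41421 > 1 ⇒ ∉ W

5, 6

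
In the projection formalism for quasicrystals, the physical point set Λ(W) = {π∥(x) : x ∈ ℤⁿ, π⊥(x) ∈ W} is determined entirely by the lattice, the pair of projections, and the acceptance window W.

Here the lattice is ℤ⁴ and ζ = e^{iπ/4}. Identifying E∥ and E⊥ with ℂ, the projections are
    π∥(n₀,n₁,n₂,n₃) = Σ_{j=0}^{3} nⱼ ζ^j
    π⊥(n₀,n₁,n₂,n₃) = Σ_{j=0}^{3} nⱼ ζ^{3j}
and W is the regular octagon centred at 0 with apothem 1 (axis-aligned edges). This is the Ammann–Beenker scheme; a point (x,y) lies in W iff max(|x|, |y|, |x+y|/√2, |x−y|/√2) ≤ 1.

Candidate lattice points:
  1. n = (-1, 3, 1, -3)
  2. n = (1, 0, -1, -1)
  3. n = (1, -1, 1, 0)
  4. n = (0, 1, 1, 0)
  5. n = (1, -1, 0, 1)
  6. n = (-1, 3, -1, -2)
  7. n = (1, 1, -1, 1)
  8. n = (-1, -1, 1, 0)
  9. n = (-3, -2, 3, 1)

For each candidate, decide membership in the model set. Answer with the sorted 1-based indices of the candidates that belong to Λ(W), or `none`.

Internal map: ζ^{3j} for j=0..3 gives (1,0), (−√2/2,√2/2), (0,−1), (√2/2,√2/2).
#1 (-1, 3, 1, -3): internal (-5.242641, -1.000000); octagon support 5.242641 vs apothem 1 → ∉ W
#2 (1, 0, -1, -1): internal (0.292893, 0.292893); octagon support 0.414214 vs apothem 1 → ∈ W
#3 (1, -1, 1, 0): internal (1.707107, -1.707107); octagon support 2.414214 vs apothem 1 → ∉ W
#4 (0, 1, 1, 0): internal (-0.707107, -0.292893); octagon support 0.707107 vs apothem 1 → ∈ W
#5 (1, -1, 0, 1): internal (2.414214, 0.000000); octagon support 2.414214 vs apothem 1 → ∉ W
#6 (-1, 3, -1, -2): internal (-4.535534, 1.707107); octagon support 4.535534 vs apothem 1 → ∉ W
#7 (1, 1, -1, 1): internal (1.000000, 2.414214); octagon support 2.414214 vs apothem 1 → ∉ W
#8 (-1, -1, 1, 0): internal (-0.292893, -1.707107); octagon support 1.707107 vs apothem 1 → ∉ W
#9 (-3, -2, 3, 1): internal (-0.878680, -3.707107); octagon support 3.707107 vs apothem 1 → ∉ W

2, 4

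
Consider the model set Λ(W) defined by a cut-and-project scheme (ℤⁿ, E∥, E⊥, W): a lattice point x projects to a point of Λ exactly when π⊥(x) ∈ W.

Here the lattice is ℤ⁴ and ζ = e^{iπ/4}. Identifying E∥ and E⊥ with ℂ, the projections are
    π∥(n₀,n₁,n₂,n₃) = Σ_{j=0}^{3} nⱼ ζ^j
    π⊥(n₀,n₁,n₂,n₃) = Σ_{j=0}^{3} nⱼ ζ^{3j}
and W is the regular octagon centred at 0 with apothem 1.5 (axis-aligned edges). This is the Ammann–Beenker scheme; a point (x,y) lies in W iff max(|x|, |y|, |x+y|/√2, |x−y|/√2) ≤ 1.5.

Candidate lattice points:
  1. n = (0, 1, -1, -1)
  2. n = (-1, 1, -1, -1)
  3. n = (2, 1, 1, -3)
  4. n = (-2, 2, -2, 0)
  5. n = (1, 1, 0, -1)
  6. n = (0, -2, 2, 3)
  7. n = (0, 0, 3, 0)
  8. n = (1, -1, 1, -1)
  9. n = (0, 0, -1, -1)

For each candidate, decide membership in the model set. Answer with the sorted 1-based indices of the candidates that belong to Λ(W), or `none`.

With ζ = e^{iπ/4} the internal vectors are ζ^0,ζ^3,ζ^6,ζ^9.
#1 (0, 1, -1, -1): internal (-1.4142, 1.0000); octagon support 1.7071 vs apothem 1.5 → ∉ W
#2 (-1, 1, -1, -1): internal (-2.4142, 1.0000); octagon support 2.4142 vs apothem 1.5 → ∉ W
#3 (2, 1, 1, -3): internal (-0.8284, -2.4142); octagon support 2.4142 vs apothem 1.5 → ∉ W
#4 (-2, 2, -2, 0): internal (-3.4142, 3.4142); octagon support 4.8284 vs apothem 1.5 → ∉ W
#5 (1, 1, 0, -1): internal (-0.4142, 0.0000); octagon support 0.4142 vs apothem 1.5 → ∈ W
#6 (0, -2, 2, 3): internal (3.5355, -1.2929); octagon support 3.5355 vs apothem 1.5 → ∉ W
#7 (0, 0, 3, 0): internal (0.0000, -3.0000); octagon support 3.0000 vs apothem 1.5 → ∉ W
#8 (1, -1, 1, -1): internal (1.0000, -2.4142); octagon support 2.4142 vs apothem 1.5 → ∉ W
#9 (0, 0, -1, -1): internal (-0.7071, 0.2929); octagon support 0.7071 vs apothem 1.5 → ∈ W

5, 9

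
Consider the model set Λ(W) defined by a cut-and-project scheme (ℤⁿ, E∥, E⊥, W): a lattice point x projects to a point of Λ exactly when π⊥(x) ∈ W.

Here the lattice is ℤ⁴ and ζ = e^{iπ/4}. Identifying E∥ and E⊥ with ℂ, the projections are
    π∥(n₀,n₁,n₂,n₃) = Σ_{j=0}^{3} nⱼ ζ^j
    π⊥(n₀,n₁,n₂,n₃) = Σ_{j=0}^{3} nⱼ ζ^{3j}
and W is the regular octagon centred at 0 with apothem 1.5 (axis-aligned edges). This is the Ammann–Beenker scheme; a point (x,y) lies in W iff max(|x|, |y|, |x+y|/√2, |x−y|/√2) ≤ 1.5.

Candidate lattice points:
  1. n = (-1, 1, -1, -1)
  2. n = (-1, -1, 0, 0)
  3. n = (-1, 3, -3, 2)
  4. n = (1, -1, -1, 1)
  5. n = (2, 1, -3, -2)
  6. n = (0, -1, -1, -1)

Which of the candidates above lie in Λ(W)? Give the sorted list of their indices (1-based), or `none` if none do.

2, 6

Internal map: ζ^{3j} for j=0..3 gives (1,0), (−√2/2,√2/2), (0,−1), (√2/2,√2/2).
candidate 1: n = (-1, 1, -1, -1) → π⊥ ≈ (-2.414214, +1.000000); max(|x|,|y|,|x±y|/√2) = 2.414214 > 1.5 ⇒ ∉ W
candidate 2: n = (-1, -1, 0, 0) → π⊥ ≈ (-0.292893, -0.707107); max(|x|,|y|,|x±y|/√2) = 0.707107 ≤ 1.5 ⇒ ∈ W
candidate 3: n = (-1, 3, -3, 2) → π⊥ ≈ (-1.707107, +6.535534); max(|x|,|y|,|x±y|/√2) = 6.535534 > 1.5 ⇒ ∉ W
candidate 4: n = (1, -1, -1, 1) → π⊥ ≈ (+2.414214, +1.000000); max(|x|,|y|,|x±y|/√2) = 2.414214 > 1.5 ⇒ ∉ W
candidate 5: n = (2, 1, -3, -2) → π⊥ ≈ (-0.121320, +2.292893); max(|x|,|y|,|x±y|/√2) = 2.292893 > 1.5 ⇒ ∉ W
candidate 6: n = (0, -1, -1, -1) → π⊥ ≈ (+0.000000, -0.414214); max(|x|,|y|,|x±y|/√2) = 0.414214 ≤ 1.5 ⇒ ∈ W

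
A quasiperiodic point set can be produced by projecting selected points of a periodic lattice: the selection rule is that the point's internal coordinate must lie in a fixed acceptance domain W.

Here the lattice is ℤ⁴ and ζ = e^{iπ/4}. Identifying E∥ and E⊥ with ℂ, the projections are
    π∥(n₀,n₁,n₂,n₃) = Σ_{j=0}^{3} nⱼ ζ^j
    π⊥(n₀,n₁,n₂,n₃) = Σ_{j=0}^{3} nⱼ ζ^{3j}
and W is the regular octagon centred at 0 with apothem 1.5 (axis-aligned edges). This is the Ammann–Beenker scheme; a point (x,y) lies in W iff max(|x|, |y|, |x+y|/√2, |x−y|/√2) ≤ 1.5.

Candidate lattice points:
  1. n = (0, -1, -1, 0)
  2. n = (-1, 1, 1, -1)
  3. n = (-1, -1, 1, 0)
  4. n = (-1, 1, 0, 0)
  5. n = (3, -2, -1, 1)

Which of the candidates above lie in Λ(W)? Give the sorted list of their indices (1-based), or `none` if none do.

1

Internal map: ζ^{3j} for j=0..3 gives (1,0), (−√2/2,√2/2), (0,−1), (√2/2,√2/2).
#1 (0, -1, -1, 0): internal (0.707107, 0.292893); octagon support 0.707107 vs apothem 1.5 → ∈ W
#2 (-1, 1, 1, -1): internal (-2.414214, -1.000000); octagon support 2.414214 vs apothem 1.5 → ∉ W
#3 (-1, -1, 1, 0): internal (-0.292893, -1.707107); octagon support 1.707107 vs apothem 1.5 → ∉ W
#4 (-1, 1, 0, 0): internal (-1.707107, 0.707107); octagon support 1.707107 vs apothem 1.5 → ∉ W
#5 (3, -2, -1, 1): internal (5.121320, 0.292893); octagon support 5.121320 vs apothem 1.5 → ∉ W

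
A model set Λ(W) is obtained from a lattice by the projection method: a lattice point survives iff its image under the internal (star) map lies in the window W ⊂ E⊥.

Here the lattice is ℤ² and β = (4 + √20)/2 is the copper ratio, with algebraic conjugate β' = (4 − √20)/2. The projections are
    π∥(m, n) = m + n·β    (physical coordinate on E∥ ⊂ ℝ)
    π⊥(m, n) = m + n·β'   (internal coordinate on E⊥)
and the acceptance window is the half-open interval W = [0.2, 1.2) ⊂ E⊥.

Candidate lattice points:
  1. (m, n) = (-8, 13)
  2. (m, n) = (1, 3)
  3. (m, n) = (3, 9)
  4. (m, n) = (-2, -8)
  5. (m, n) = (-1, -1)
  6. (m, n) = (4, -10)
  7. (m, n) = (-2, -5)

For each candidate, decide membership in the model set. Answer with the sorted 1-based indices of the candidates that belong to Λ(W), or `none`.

2, 3

Compute β' = (4−√20)/2 = -0.236068, so π⊥(m,n) = m -0.236068·n.
#1 (-8,13): internal coord -8 + (13)·β' = -11.068884; -11.068884 ∉ [0.2, 1.2) → out
#2 (1,3): internal coord 1 + (3)·β' = +0.291796; +0.291796 ∈ [0.2, 1.2) → IN Λ
#3 (3,9): internal coord 3 + (9)·β' = +0.875388; +0.875388 ∈ [0.2, 1.2) → IN Λ
#4 (-2,-8): internal coord -2 + (-8)·β' = -0.111456; -0.111456 ∉ [0.2, 1.2) → out
#5 (-1,-1): internal coord -1 + (-1)·β' = -0.763932; -0.763932 ∉ [0.2, 1.2) → out
#6 (4,-10): internal coord 4 + (-10)·β' = +6.360680; +6.360680 ∉ [0.2, 1.2) → out
#7 (-2,-5): internal coord -2 + (-5)·β' = -0.819660; -0.819660 ∉ [0.2, 1.2) → out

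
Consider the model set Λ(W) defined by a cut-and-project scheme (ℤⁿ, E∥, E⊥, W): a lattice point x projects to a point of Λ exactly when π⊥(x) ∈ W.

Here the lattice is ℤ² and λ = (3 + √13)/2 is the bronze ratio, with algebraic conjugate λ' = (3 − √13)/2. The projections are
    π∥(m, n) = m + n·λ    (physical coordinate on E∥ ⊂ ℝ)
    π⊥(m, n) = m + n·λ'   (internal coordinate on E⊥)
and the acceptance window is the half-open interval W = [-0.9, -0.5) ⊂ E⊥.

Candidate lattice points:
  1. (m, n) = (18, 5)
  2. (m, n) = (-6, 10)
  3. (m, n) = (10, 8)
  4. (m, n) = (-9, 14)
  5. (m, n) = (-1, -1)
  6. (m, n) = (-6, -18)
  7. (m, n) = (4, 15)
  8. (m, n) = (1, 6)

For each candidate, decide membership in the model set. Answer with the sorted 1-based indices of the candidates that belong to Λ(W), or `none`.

Numerically λ ≈ 3.3028 and λ' = −1/λ ≈ -0.3028.
#1 (18,5): internal coord 18 + (5)·λ' = +16.4861; +16.4861 ∉ [-0.9, -0.5) → out
#2 (-6,10): internal coord -6 + (10)·λ' = -9.0278; -9.0278 ∉ [-0.9, -0.5) → out
#3 (10,8): internal coord 10 + (8)·λ' = +7.5778; +7.5778 ∉ [-0.9, -0.5) → out
#4 (-9,14): internal coord -9 + (14)·λ' = -13.2389; -13.2389 ∉ [-0.9, -0.5) → out
#5 (-1,-1): internal coord -1 + (-1)·λ' = -0.6972; -0.6972 ∈ [-0.9, -0.5) → IN Λ
#6 (-6,-18): internal coord -6 + (-18)·λ' = -0.5500; -0.5500 ∈ [-0.9, -0.5) → IN Λ
#7 (4,15): internal coord 4 + (15)·λ' = -0.5416; -0.5416 ∈ [-0.9, -0.5) → IN Λ
#8 (1,6): internal coord 1 + (6)·λ' = -0.8167; -0.8167 ∈ [-0.9, -0.5) → IN Λ

5, 6, 7, 8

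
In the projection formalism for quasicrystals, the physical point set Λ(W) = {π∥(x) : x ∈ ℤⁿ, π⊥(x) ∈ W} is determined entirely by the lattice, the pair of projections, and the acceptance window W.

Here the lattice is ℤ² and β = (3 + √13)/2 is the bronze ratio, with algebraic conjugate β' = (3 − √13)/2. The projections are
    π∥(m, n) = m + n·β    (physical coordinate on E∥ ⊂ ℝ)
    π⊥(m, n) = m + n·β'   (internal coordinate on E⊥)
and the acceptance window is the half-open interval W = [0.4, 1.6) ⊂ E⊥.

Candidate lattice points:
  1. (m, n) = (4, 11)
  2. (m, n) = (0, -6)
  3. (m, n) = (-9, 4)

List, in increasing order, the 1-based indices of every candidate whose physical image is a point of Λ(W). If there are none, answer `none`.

1

Compute β' = (3−√13)/2 = -0.30278, so π⊥(m,n) = m -0.30278·n.
#1 (4,11): internal coord 4 + (11)·β' = +0.66947; +0.66947 ∈ [0.4, 1.6) → IN Λ
#2 (0,-6): internal coord 0 + (-6)·β' = +1.81665; +1.81665 ∉ [0.4, 1.6) → out
#3 (-9,4): internal coord -9 + (4)·β' = -10.21110; -10.21110 ∉ [0.4, 1.6) → out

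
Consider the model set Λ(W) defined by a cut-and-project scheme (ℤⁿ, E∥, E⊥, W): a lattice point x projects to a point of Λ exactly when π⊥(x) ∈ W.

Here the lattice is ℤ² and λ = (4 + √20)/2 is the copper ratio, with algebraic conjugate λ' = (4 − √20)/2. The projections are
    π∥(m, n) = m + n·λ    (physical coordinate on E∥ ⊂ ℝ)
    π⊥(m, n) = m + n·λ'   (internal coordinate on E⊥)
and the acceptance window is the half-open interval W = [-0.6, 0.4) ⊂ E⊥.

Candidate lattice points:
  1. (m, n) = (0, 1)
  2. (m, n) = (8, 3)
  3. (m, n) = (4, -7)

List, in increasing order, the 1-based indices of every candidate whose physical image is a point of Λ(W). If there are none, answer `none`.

Compute λ' = (4−√20)/2 = -0.236068, so π⊥(m,n) = m -0.236068·n.
[1] lift (0,1): star map gives -0.236068; window check -0.6 ≤ -0.236068 < 0.4 is true → IN Λ
[2] lift (8,3): star map gives 7.291796; window check -0.6 ≤ 7.291796 < 0.4 is false → out
[3] lift (4,-7): star map gives 5.652476; window check -0.6 ≤ 5.652476 < 0.4 is false → out

1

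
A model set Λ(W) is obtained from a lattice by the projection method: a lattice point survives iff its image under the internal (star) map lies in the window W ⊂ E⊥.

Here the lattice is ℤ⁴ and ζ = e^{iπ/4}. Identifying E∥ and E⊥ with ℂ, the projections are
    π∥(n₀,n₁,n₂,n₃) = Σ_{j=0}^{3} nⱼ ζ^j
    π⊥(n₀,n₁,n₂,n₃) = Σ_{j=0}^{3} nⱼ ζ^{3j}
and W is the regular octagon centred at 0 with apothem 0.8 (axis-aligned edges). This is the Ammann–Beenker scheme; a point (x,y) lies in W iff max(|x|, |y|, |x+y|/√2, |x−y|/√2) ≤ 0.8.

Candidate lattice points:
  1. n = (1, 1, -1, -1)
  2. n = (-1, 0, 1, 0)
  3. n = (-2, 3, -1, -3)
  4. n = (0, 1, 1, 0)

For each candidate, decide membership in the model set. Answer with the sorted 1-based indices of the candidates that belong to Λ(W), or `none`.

Internal map: ζ^{3j} for j=0..3 gives (1,0), (−√2/2,√2/2), (0,−1), (√2/2,√2/2).
#1 (1, 1, -1, -1): internal (-0.414214, 1.000000); octagon support 1.000000 vs apothem 0.8 → ∉ W
#2 (-1, 0, 1, 0): internal (-1.000000, -1.000000); octagon support 1.414214 vs apothem 0.8 → ∉ W
#3 (-2, 3, -1, -3): internal (-6.242641, 1.000000); octagon support 6.242641 vs apothem 0.8 → ∉ W
#4 (0, 1, 1, 0): internal (-0.707107, -0.292893); octagon support 0.707107 vs apothem 0.8 → ∈ W

4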